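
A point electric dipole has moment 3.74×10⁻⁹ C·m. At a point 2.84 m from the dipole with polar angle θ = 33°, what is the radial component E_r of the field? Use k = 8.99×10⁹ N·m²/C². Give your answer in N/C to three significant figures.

For a dipole, E_r = (2kp cosθ)/r³.
kp/r³ = (8.99×10⁹)(3.74×10⁻⁹)/(2.84)³ = 1.468 N/C.
E_r = 2·1.468·cos33° = 2.462 N/C.

E_r ≈ 2.46 N/C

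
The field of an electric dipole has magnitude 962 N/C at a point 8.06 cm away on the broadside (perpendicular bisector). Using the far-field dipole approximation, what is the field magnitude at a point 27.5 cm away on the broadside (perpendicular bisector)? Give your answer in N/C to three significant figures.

E ≈ 24.2 N/C

Dipole fields scale as 1/r³ in the far field; the geometry is the same at both points.
E₂ = E₁ · (r₁/r₂)³ = 962 · (8.06/27.5)³.
(r₁/r₂)³ = (0.2931)³ = 0.02518.
E₂ ≈ 24.22 N/C.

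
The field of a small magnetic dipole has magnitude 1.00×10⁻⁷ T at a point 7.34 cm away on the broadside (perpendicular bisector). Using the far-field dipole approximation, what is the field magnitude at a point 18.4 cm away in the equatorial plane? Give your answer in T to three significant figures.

Dipole fields scale as 1/r³ in the far field; the geometry is the same at both points.
B₂ = B₁ · (r₁/r₂)³ = 1.00×10⁻⁷ · (7.34/18.4)³.
(r₁/r₂)³ = (0.3989)³ = 0.06348.
B₂ ≈ 6.348×10⁻⁹ T.

B ≈ 6.35×10⁻⁹ T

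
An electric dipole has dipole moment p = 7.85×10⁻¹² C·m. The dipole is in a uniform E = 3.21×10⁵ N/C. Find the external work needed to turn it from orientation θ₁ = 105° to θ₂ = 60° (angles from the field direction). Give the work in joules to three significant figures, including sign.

W ≈ -1.91×10⁻⁶ J

W_ext = ΔU = U(θ₂) − U(θ₁) = −pE cosθ₂ − (−pE cosθ₁) = pE(cosθ₁ − cosθ₂).
W = (7.85×10⁻¹²)(3.21×10⁵)·(cos105° − cos60°) = (2.520×10⁻⁶)·(-0.7588) = -1.912×10⁻⁶ J.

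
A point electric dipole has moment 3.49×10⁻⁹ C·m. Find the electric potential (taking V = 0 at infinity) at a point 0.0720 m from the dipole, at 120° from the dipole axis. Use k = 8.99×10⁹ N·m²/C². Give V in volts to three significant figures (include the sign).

V ≈ -3030 V

The dipole potential is V = kp cosθ / r².
V = (8.99×10⁹)(3.49×10⁻⁹)·cos120° / (0.0720)² = -3026 V.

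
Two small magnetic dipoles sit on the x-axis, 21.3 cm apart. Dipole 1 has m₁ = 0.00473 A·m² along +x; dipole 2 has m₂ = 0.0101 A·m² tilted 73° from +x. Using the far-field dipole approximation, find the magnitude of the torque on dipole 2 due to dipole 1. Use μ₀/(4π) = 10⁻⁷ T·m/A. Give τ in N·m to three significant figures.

Dipole B is on the axis of dipole A, so B₁ there is axial: B₁ = (μ₀/4π)·2m₁/r³ along +x.
B₁ = 2(10⁻⁷)(0.00473)/(0.213)³ = 9.789×10⁻⁸ T.
τ = m₂ B₁ sinθ.
τ = (0.0101)(9.789×10⁻⁸)·sin73° = 9.455×10⁻¹⁰ N·m.

τ ≈ 9.46×10⁻¹⁰ N·m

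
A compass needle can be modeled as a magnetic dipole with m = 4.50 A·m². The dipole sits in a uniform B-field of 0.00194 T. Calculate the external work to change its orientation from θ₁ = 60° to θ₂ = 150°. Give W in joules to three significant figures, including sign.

W ≈ 0.0119 J

W_ext = ΔU = −mB cosθ₂ + mB cosθ₁ = mB(cosθ₁ − cosθ₂).
W = (4.50)(0.00194)·(cos60° − cos150°) = (0.008730)·(+1.3660) = 0.01193 J.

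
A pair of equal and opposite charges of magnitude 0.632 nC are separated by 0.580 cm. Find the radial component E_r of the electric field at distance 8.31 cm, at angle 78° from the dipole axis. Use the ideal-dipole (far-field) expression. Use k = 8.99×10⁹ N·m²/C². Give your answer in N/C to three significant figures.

E_r ≈ 23.9 N/C

Dipole moment p = qd = (6.32×10⁻¹⁰ C)(0.00580 m) = 3.666×10⁻¹² C·m.
For a dipole, E_r = (2kp cosθ)/r³.
kp/r³ = (8.99×10⁹)(3.666×10⁻¹²)/(0.0831)³ = 57.43 N/C.
E_r = 2·57.43·cos78° = 23.88 N/C.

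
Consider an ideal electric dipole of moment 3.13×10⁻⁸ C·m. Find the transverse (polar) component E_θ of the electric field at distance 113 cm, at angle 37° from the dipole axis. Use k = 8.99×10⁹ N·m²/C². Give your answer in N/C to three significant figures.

E_θ ≈ 117 N/C

For a dipole, E_θ = (kp sinθ)/r³.
kp/r³ = (8.99×10⁹)(3.13×10⁻⁸)/(1.13)³ = 195.0 N/C.
E_θ = 195.0·sin37° = 117.4 N/C.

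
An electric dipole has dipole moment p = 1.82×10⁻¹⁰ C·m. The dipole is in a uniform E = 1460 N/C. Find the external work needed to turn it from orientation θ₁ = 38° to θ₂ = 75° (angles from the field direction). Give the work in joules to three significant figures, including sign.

W_ext = ΔU = U(θ₂) − U(θ₁) = −pE cosθ₂ − (−pE cosθ₁) = pE(cosθ₁ − cosθ₂).
W = (1.82×10⁻¹⁰)(1460)·(cos38° − cos75°) = (2.657×10⁻⁷)·(+0.5292) = 1.406×10⁻⁷ J.

W ≈ 1.41×10⁻⁷ J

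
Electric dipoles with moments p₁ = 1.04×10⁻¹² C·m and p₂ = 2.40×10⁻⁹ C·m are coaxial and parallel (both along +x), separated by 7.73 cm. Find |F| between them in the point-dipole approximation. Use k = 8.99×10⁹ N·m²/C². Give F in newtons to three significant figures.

On-axis field of dipole 1 at distance r: E = 2kp₁/r³. Force on dipole 2 is F = p₂·dE/dr (gradient along axis).
dE/dr = −6kp₁/r⁴, so |F| = 6kp₁p₂/r⁴ (attractive for aligned moments).
F = 6(8.99×10⁹)(1.04×10⁻¹²)(2.40×10⁻⁹)/(0.0773)⁴ = 3.771×10⁻⁶ N.

F ≈ 3.77×10⁻⁶ N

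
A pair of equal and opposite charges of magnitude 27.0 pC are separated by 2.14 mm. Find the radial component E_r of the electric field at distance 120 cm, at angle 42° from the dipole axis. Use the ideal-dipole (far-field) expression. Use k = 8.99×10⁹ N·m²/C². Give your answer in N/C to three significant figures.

Dipole moment p = qd = (2.70×10⁻¹¹ C)(0.00214 m) = 5.778×10⁻¹⁴ C·m.
For a dipole, E_r = (2kp cosθ)/r³.
kp/r³ = (8.99×10⁹)(5.778×10⁻¹⁴)/(1.20)³ = 3.006×10⁻⁴ N/C.
E_r = 2·3.006×10⁻⁴·cos42° = 4.468×10⁻⁴ N/C.

E_r ≈ 4.47×10⁻⁴ N/C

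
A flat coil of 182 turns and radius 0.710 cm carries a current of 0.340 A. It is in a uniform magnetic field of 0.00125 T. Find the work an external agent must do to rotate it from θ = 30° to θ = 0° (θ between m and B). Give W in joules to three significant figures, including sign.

m = NIA = NIπa² = 182·(0.340)·π·(0.00710)² = 0.00980 A·m².
W_ext = ΔU = −mB cosθ₂ + mB cosθ₁ = mB(cosθ₁ − cosθ₂).
W = (0.00980)(0.00125)·(cos30° − cos0°) = (1.225×10⁻⁵)·(-0.1340) = -1.641×10⁻⁶ J.

W ≈ -1.64×10⁻⁶ J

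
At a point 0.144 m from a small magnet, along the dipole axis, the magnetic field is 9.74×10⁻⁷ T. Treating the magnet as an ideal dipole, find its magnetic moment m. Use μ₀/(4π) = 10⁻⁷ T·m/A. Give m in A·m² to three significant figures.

On axis B = (μ₀/4π)·2m/r³, so m = Br³·4π/(μ₀·2).
m = (9.74×10⁻⁷)·(0.144)³ / (2·10⁻⁷) = 0.01454 A·m².

m ≈ 0.0145 A·m²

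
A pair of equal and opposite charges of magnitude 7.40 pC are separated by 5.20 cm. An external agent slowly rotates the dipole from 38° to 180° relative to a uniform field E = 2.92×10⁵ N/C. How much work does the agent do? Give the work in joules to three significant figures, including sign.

Dipole moment p = qd = (7.40×10⁻¹² C)(0.0520 m) = 3.848×10⁻¹³ C·m.
W_ext = ΔU = U(θ₂) − U(θ₁) = −pE cosθ₂ − (−pE cosθ₁) = pE(cosθ₁ − cosθ₂).
W = (3.848×10⁻¹³)(2.92×10⁵)·(cos38° − cos180°) = (1.124×10⁻⁷)·(+1.7880) = 2.009×10⁻⁷ J.

W ≈ 2.01×10⁻⁷ J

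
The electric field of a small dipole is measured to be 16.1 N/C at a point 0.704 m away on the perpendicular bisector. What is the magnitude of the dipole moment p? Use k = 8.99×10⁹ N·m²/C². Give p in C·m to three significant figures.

p ≈ 6.25×10⁻¹⁰ C·m

In the equatorial plane E = kp/r³, so p = Er³/(k).
p = (16.1)·(0.704)³ / (8.99×10⁹) = 6.249×10⁻¹⁰ C·m.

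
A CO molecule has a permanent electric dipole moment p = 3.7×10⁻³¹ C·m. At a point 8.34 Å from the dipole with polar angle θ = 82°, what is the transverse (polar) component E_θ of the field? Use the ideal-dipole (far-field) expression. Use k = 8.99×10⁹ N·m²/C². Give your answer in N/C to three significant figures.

For a dipole, E_θ = (kp sinθ)/r³.
kp/r³ = (8.99×10⁹)(3.70×10⁻³¹)/(8.34×10⁻¹⁰)³ = 5.734×10⁶ N/C.
E_θ = 5.734×10⁶·sin82° = 5.678×10⁶ N/C.

E_θ ≈ 5.68×10⁶ N/C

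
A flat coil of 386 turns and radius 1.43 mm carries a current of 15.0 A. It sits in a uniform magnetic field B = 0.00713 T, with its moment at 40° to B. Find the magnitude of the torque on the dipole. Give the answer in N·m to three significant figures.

τ ≈ 1.70×10⁻⁴ N·m

m = NIA = NIπa² = 386·(15.0)·π·(0.00143)² = 0.0372 A·m².
Torque on a magnetic dipole: τ = mB sinθ.
τ = (0.0372)(0.00713)·sin40° = 1.705×10⁻⁴ N·m.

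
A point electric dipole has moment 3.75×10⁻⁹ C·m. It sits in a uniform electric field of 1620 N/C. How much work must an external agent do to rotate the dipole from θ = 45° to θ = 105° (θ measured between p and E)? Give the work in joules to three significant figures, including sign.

W_ext = ΔU = U(θ₂) − U(θ₁) = −pE cosθ₂ − (−pE cosθ₁) = pE(cosθ₁ − cosθ₂).
W = (3.75×10⁻⁹)(1620)·(cos45° − cos105°) = (6.075×10⁻⁶)·(+0.9659) = 5.868×10⁻⁶ J.

W ≈ 5.87×10⁻⁶ J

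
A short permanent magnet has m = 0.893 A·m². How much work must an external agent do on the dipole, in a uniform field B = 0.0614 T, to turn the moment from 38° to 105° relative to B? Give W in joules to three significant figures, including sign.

W ≈ 0.0574 J

W_ext = ΔU = −mB cosθ₂ + mB cosθ₁ = mB(cosθ₁ − cosθ₂).
W = (0.893)(0.0614)·(cos38° − cos105°) = (0.05483)·(+1.0468) = 0.05740 J.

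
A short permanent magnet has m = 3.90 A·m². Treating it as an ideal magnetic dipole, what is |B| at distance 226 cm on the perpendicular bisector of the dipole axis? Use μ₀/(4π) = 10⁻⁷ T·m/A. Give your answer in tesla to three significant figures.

In the equatorial plane B = (μ₀/4π)·m/r³ (half the axial value).
B = (10⁻⁷)·(3.90) / (2.26)³ = 3.379×10⁻⁸ T.

B ≈ 3.38×10⁻⁸ T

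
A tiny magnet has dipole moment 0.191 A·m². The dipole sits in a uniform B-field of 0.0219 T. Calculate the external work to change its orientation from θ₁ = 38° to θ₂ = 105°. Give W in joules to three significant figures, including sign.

W_ext = ΔU = −mB cosθ₂ + mB cosθ₁ = mB(cosθ₁ − cosθ₂).
W = (0.191)(0.0219)·(cos38° − cos105°) = (0.004183)·(+1.0468) = 0.004379 J.

W ≈ 0.00438 J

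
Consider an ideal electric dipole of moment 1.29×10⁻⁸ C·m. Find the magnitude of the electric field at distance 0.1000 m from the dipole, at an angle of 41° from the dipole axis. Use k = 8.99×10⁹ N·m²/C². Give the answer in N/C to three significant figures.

At angle θ the dipole field magnitude is E = (kp/r³)·√(1 + 3cos²θ).
kp/r³ = (8.99×10⁹)(1.29×10⁻⁸) / (0.100)³ = 1.160×10⁵ N/C.
√(1 + 3cos²41°) = √(1 + 3·0.5696) = √2.7088 ≈ 1.6458.
E ≈ 1.160×10⁵ × 1.646 = 1.909×10⁵ N/C.

E ≈ 1.91×10⁵ N/C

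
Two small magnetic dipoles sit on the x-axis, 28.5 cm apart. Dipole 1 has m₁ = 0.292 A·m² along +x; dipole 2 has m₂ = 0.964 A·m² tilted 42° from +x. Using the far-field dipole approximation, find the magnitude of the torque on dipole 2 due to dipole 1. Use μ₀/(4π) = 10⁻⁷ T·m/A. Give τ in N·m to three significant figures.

τ ≈ 1.63×10⁻⁶ N·m

Dipole B is on the axis of dipole A, so B₁ there is axial: B₁ = (μ₀/4π)·2m₁/r³ along +x.
B₁ = 2(10⁻⁷)(0.292)/(0.285)³ = 2.523×10⁻⁶ T.
τ = m₂ B₁ sinθ.
τ = (0.964)(2.523×10⁻⁶)·sin42° = 1.627×10⁻⁶ N·m.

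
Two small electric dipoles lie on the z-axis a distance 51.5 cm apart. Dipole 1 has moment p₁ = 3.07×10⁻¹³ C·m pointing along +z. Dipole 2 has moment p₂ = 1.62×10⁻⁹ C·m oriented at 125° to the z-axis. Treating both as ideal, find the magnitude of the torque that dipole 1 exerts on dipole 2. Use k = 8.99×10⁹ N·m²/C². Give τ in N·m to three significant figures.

τ ≈ 5.36×10⁻¹¹ N·m

The second dipole sits on the axis of the first, so the field there is axial: E₁ = 2kp₁/r³ along +z.
E₁ = 2(8.99×10⁹)(3.07×10⁻¹³)/(0.515)³ = 0.04041 N/C.
Torque on the second dipole: τ = p₂ E₁ sinθ.
τ = (1.62×10⁻⁹)(0.04041)·sin125° = 5.363×10⁻¹¹ N·m.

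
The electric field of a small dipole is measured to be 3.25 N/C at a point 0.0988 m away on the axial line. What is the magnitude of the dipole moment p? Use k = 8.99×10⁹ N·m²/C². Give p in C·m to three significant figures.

On axis E = 2kp/r³, so p = Er³/(2k).
p = (3.25)·(0.0988)³ / (2·8.99×10⁹) = 1.743×10⁻¹³ C·m.

p ≈ 1.74×10⁻¹³ C·m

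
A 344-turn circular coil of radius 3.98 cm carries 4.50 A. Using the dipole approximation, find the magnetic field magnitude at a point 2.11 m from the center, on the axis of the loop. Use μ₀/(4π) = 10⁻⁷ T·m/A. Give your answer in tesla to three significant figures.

m = NIA = NIπa² = 344·(4.50)·π·(0.0398)² = 7.703 A·m².
On axis B = (μ₀/4π)·2m/r³.
B = 2·(10⁻⁷)·(7.703) / (2.11)³ = 1.640×10⁻⁷ T.

B ≈ 1.64×10⁻⁷ T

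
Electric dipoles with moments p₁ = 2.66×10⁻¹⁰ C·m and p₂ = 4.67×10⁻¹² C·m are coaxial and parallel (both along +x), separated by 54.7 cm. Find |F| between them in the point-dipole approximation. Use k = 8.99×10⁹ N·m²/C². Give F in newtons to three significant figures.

F ≈ 7.48×10⁻¹⁰ N

On-axis field of dipole 1 at distance r: E = 2kp₁/r³. Force on dipole 2 is F = p₂·dE/dr (gradient along axis).
dE/dr = −6kp₁/r⁴, so |F| = 6kp₁p₂/r⁴ (attractive for aligned moments).
F = 6(8.99×10⁹)(2.66×10⁻¹⁰)(4.67×10⁻¹²)/(0.547)⁴ = 7.484×10⁻¹⁰ N.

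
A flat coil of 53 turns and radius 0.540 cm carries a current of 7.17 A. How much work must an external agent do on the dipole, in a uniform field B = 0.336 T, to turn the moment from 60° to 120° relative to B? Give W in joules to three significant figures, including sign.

m = NIA = NIπa² = 53·(7.17)·π·(0.00540)² = 0.03481 A·m².
W_ext = ΔU = −mB cosθ₂ + mB cosθ₁ = mB(cosθ₁ − cosθ₂).
W = (0.03481)(0.336)·(cos60° − cos120°) = (0.01170)·(+1.0000) = 0.01170 J.

W ≈ 0.0117 J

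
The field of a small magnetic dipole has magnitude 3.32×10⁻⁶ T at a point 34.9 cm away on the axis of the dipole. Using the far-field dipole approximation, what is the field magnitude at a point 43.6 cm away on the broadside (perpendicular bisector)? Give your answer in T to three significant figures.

B ≈ 8.51×10⁻⁷ T

Dipole fields scale as 1/r³ in the far field.
The axial field is twice the equatorial field at the same r, so the geometry factor is 1/2.
B₂ = B₁ · (1/2) · (r₁/r₂)³ = 3.32×10⁻⁶ · 0.5 · (34.9/43.6)³.
(r₁/r₂)³ = (0.8005)³ = 0.5129.
B₂ ≈ 8.514×10⁻⁷ T.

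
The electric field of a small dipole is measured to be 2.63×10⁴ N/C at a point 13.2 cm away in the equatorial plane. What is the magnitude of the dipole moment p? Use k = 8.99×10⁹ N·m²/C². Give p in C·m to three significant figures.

In the equatorial plane E = kp/r³, so p = Er³/(k).
p = (2.63×10⁴)·(0.132)³ / (8.99×10⁹) = 6.728×10⁻⁹ C·m.

p ≈ 6.73×10⁻⁹ C·m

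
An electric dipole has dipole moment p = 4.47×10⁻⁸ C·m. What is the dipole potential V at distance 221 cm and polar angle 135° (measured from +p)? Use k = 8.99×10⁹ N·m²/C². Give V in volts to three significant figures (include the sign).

V ≈ -58.2 V

The dipole potential is V = kp cosθ / r².
V = (8.99×10⁹)(4.47×10⁻⁸)·cos135° / (2.21)² = -58.18 V.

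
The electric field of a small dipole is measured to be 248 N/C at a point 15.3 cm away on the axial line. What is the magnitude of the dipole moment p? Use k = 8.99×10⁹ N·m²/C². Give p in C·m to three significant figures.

On axis E = 2kp/r³, so p = Er³/(2k).
p = (248)·(0.153)³ / (2·8.99×10⁹) = 4.940×10⁻¹¹ C·m.

p ≈ 4.94×10⁻¹¹ C·m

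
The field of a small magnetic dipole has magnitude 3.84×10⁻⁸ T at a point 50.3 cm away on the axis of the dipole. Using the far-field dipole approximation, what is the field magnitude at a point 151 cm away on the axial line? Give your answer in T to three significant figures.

B ≈ 1.42×10⁻⁹ T

Dipole fields scale as 1/r³ in the far field; the geometry is the same at both points.
B₂ = B₁ · (r₁/r₂)³ = 3.84×10⁻⁸ · (50.3/151)³.
(r₁/r₂)³ = (0.3331)³ = 0.03696.
B₂ ≈ 1.419×10⁻⁹ T.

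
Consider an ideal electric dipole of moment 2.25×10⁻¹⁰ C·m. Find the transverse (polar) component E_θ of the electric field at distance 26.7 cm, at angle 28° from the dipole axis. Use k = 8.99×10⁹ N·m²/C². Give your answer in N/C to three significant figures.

E_θ ≈ 49.9 N/C

For a dipole, E_θ = (kp sinθ)/r³.
kp/r³ = (8.99×10⁹)(2.25×10⁻¹⁰)/(0.267)³ = 106.3 N/C.
E_θ = 106.3·sin28° = 49.89 N/C.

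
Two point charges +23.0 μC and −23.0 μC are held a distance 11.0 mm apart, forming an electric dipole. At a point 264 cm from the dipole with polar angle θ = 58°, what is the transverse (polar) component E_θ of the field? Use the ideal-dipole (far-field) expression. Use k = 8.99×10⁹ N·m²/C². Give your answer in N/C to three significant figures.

Dipole moment p = qd = (2.30×10⁻⁵ C)(0.0110 m) = 2.53×10⁻⁷ C·m.
For a dipole, E_θ = (kp sinθ)/r³.
kp/r³ = (8.99×10⁹)(2.53×10⁻⁷)/(2.64)³ = 123.6 N/C.
E_θ = 123.6·sin58° = 104.8 N/C.

E_θ ≈ 105 N/C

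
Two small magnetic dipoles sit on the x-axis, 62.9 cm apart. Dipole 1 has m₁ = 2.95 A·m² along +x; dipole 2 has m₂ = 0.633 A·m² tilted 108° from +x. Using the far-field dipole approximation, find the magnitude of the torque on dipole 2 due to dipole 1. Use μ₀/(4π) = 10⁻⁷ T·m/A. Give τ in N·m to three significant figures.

Dipole B is on the axis of dipole A, so B₁ there is axial: B₁ = (μ₀/4π)·2m₁/r³ along +x.
B₁ = 2(10⁻⁷)(2.95)/(0.629)³ = 2.371×10⁻⁶ T.
τ = m₂ B₁ sinθ.
τ = (0.633)(2.371×10⁻⁶)·sin108° = 1.427×10⁻⁶ N·m.

τ ≈ 1.43×10⁻⁶ N·m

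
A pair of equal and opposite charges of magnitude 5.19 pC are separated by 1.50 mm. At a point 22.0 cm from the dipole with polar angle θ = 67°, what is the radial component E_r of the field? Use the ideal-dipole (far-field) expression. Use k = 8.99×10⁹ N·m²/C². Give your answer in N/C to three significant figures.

E_r ≈ 0.00514 N/C

Dipole moment p = qd = (5.19×10⁻¹² C)(0.00150 m) = 7.785×10⁻¹⁵ C·m.
For a dipole, E_r = (2kp cosθ)/r³.
kp/r³ = (8.99×10⁹)(7.785×10⁻¹⁵)/(0.220)³ = 0.006573 N/C.
E_r = 2·0.006573·cos67° = 0.005136 N/C.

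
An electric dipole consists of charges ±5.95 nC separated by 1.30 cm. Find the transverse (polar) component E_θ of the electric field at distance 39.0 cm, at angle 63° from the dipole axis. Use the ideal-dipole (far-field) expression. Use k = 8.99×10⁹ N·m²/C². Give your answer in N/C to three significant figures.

Dipole moment p = qd = (5.95×10⁻⁹ C)(0.0130 m) = 7.735×10⁻¹¹ C·m.
For a dipole, E_θ = (kp sinθ)/r³.
kp/r³ = (8.99×10⁹)(7.735×10⁻¹¹)/(0.390)³ = 11.72 N/C.
E_θ = 11.72·sin63° = 10.44 N/C.

E_θ ≈ 10.4 N/C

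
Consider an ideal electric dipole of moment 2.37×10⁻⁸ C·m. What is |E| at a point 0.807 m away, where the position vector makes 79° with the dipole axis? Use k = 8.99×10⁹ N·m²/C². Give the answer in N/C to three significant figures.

At angle θ the dipole field magnitude is E = (kp/r³)·√(1 + 3cos²θ).
kp/r³ = (8.99×10⁹)(2.37×10⁻⁸) / (0.807)³ = 405.4 N/C.
√(1 + 3cos²79°) = √(1 + 3·0.0364) = √1.1092 ≈ 1.0532.
E ≈ 405.4 × 1.053 = 427.0 N/C.

E ≈ 427 N/C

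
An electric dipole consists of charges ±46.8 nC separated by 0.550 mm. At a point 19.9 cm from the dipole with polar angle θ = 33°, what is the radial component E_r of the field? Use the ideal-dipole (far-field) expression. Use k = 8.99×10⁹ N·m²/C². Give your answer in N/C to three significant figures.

Dipole moment p = qd = (4.68×10⁻⁸ C)(5.50×10⁻⁴ m) = 2.574×10⁻¹¹ C·m.
For a dipole, E_r = (2kp cosθ)/r³.
kp/r³ = (8.99×10⁹)(2.574×10⁻¹¹)/(0.199)³ = 29.36 N/C.
E_r = 2·29.36·cos33° = 49.25 N/C.

E_r ≈ 49.3 N/C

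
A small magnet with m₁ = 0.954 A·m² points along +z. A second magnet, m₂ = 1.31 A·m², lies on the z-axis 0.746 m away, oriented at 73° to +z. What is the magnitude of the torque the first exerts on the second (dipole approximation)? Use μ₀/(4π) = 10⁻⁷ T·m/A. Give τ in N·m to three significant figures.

τ ≈ 5.76×10⁻⁷ N·m

Dipole B is on the axis of dipole A, so B₁ there is axial: B₁ = (μ₀/4π)·2m₁/r³ along +z.
B₁ = 2(10⁻⁷)(0.954)/(0.746)³ = 4.596×10⁻⁷ T.
τ = m₂ B₁ sinθ.
τ = (1.31)(4.596×10⁻⁷)·sin73° = 5.757×10⁻⁷ N·m.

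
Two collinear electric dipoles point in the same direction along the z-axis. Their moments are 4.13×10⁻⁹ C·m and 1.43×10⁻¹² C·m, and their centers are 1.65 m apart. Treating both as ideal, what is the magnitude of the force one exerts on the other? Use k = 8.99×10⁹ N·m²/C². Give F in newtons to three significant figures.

On-axis field of dipole 1 at distance r: E = 2kp₁/r³. Force on dipole 2 is F = p₂·dE/dr (gradient along axis).
dE/dr = −6kp₁/r⁴, so |F| = 6kp₁p₂/r⁴ (attractive for aligned moments).
F = 6(8.99×10⁹)(4.13×10⁻⁹)(1.43×10⁻¹²)/(1.65)⁴ = 4.298×10⁻¹¹ N.

F ≈ 4.30×10⁻¹¹ N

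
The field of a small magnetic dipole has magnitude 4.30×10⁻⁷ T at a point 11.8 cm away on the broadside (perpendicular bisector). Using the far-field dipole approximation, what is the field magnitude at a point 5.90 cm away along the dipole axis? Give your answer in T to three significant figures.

B ≈ 6.88×10⁻⁶ T

Dipole fields scale as 1/r³ in the far field.
The axial field is twice the equatorial field at the same r, so the geometry factor is 2/1.
B₂ = B₁ · (2/1) · (r₁/r₂)³ = 4.30×10⁻⁷ · 2 · (11.8/5.90)³.
(r₁/r₂)³ = (2)³ = 8.
B₂ ≈ 6.880×10⁻⁶ T.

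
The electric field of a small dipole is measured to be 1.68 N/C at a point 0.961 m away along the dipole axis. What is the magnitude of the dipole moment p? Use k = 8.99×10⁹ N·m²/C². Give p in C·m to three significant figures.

p ≈ 8.29×10⁻¹¹ C·m

On axis E = 2kp/r³, so p = Er³/(2k).
p = (1.68)·(0.961)³ / (2·8.99×10⁹) = 8.293×10⁻¹¹ C·m.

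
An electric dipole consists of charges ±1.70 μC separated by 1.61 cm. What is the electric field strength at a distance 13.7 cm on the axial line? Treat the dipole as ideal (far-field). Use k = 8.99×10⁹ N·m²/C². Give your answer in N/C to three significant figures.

E ≈ 1.91×10⁵ N/C

Dipole moment p = qd = (1.70×10⁻⁶ C)(0.0161 m) = 2.737×10⁻⁸ C·m.
On the dipole axis E = 2kp/r³.
E = 2·(8.99×10⁹)(2.737×10⁻⁸) / (0.137)³ = 1.914×10⁵ N/C.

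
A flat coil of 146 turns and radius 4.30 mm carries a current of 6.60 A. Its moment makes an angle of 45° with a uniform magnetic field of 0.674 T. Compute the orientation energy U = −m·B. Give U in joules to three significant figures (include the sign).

m = NIA = NIπa² = 146·(6.60)·π·(0.00430)² = 0.05597 A·m².
U = −m·B = −mB cosθ.
U = −(0.05597)(0.674)·cos45° = -0.02667 J.

U ≈ -0.0267 J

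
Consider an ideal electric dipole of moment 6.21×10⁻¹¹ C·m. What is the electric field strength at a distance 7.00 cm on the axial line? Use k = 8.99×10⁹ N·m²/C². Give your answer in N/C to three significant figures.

E ≈ 3260 N/C

On the dipole axis E = 2kp/r³.
E = 2·(8.99×10⁹)(6.21×10⁻¹¹) / (0.0700)³ = 3255 N/C.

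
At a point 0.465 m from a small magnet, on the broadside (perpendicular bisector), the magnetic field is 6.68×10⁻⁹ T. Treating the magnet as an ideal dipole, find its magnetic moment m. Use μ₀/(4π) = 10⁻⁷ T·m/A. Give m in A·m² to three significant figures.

m ≈ 0.00672 A·m²

In the equatorial plane B = (μ₀/4π)·m/r³, so m = Br³·4π/(μ₀).
m = (6.68×10⁻⁹)·(0.465)³ / (10⁻⁷) = 0.006716 A·m².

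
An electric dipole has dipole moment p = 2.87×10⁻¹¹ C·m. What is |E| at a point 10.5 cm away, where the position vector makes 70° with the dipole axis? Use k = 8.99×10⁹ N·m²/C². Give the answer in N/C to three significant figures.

E ≈ 259 N/C

At angle θ the dipole field magnitude is E = (kp/r³)·√(1 + 3cos²θ).
kp/r³ = (8.99×10⁹)(2.87×10⁻¹¹) / (0.105)³ = 222.9 N/C.
√(1 + 3cos²70°) = √(1 + 3·0.1170) = √1.3509 ≈ 1.1623.
E ≈ 222.9 × 1.162 = 259.1 N/C.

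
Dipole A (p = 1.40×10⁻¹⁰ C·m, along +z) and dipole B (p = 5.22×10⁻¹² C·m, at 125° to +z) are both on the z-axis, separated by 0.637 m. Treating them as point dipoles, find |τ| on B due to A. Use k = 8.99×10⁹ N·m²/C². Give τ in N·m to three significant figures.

The second dipole sits on the axis of the first, so the field there is axial: E₁ = 2kp₁/r³ along +z.
E₁ = 2(8.99×10⁹)(1.40×10⁻¹⁰)/(0.637)³ = 9.739 N/C.
Torque on the second dipole: τ = p₂ E₁ sinθ.
τ = (5.22×10⁻¹²)(9.739)·sin125° = 4.164×10⁻¹¹ N·m.

τ ≈ 4.16×10⁻¹¹ N·m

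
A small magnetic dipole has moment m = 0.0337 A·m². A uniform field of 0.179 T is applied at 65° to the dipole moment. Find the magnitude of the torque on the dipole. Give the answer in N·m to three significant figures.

τ ≈ 0.00547 N·m

Torque on a magnetic dipole: τ = mB sinθ.
τ = (0.0337)(0.179)·sin65° = 0.005467 N·m.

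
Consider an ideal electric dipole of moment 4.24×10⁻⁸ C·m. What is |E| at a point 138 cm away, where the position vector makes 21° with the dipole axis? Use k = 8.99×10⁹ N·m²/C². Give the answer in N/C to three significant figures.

E ≈ 276 N/C

At angle θ the dipole field magnitude is E = (kp/r³)·√(1 + 3cos²θ).
kp/r³ = (8.99×10⁹)(4.24×10⁻⁸) / (1.38)³ = 145.0 N/C.
√(1 + 3cos²21°) = √(1 + 3·0.8716) = √3.6147 ≈ 1.9012.
E ≈ 145.0 × 1.901 = 275.8 N/C.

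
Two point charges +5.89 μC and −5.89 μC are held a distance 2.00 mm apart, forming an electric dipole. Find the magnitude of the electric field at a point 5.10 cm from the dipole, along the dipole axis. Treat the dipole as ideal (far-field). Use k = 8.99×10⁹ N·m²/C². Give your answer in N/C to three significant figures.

Dipole moment p = qd = (5.89×10⁻⁶ C)(0.00200 m) = 1.178×10⁻⁸ C·m.
On the dipole axis E = 2kp/r³.
E = 2·(8.99×10⁹)(1.178×10⁻⁸) / (0.0510)³ = 1.597×10⁶ N/C.

E ≈ 1.60×10⁶ N/C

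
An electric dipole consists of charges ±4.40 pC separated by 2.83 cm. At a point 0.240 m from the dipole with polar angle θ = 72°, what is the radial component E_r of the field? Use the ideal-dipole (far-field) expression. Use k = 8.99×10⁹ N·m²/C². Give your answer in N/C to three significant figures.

Dipole moment p = qd = (4.40×10⁻¹² C)(0.0283 m) = 1.245×10⁻¹³ C·m.
For a dipole, E_r = (2kp cosθ)/r³.
kp/r³ = (8.99×10⁹)(1.245×10⁻¹³)/(0.240)³ = 0.08096 N/C.
E_r = 2·0.08096·cos72° = 0.05004 N/C.

E_r ≈ 0.0500 N/C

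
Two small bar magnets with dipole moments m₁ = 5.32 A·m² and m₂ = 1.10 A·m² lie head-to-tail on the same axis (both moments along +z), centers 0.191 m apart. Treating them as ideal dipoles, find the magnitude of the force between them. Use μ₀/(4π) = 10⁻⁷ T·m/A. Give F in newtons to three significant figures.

F ≈ 0.00264 N

On-axis B of dipole 1: B = (μ₀/4π)·2m₁/r³. Force on dipole 2: F = m₂·dB/dr.
dB/dr = −(μ₀/4π)·6m₁/r⁴, so |F| = (μ₀/4π)·6m₁m₂/r⁴.
F = 6(10⁻⁷)(5.32)(1.10)/(0.191)⁴ = 0.002638 N.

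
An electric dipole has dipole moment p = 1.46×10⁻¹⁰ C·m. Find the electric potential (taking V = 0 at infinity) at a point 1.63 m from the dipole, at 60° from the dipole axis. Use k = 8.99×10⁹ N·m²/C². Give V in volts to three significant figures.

The dipole potential is V = kp cosθ / r².
V = (8.99×10⁹)(1.46×10⁻¹⁰)·cos60° / (1.63)² = 0.2470 V.

V ≈ 0.247 V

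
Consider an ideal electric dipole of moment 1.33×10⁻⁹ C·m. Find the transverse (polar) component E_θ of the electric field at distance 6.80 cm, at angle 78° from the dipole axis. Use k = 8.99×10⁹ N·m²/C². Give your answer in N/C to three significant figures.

E_θ ≈ 3.72×10⁴ N/C

For a dipole, E_θ = (kp sinθ)/r³.
kp/r³ = (8.99×10⁹)(1.33×10⁻⁹)/(0.0680)³ = 3.803×10⁴ N/C.
E_θ = 3.803×10⁴·sin78° = 3.720×10⁴ N/C.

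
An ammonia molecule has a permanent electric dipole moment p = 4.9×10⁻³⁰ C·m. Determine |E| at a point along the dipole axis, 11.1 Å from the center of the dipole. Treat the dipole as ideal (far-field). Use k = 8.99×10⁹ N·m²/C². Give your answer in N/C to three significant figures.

On the dipole axis E = 2kp/r³.
E = 2·(8.99×10⁹)(4.90×10⁻³⁰) / (1.11×10⁻⁹)³ = 6.442×10⁷ N/C.

E ≈ 6.44×10⁷ N/C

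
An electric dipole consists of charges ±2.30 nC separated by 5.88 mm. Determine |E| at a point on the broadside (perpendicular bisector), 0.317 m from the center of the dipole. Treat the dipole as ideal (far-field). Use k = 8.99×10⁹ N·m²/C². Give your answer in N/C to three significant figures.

Dipole moment p = qd = (2.30×10⁻⁹ C)(0.00588 m) = 1.352×10⁻¹¹ C·m.
On the perpendicular bisector E = kp/r³ (half the axial value at the same distance).
E = (8.99×10⁹)(1.352×10⁻¹¹) / (0.317)³ = 3.816 N/C.

E ≈ 3.82 N/C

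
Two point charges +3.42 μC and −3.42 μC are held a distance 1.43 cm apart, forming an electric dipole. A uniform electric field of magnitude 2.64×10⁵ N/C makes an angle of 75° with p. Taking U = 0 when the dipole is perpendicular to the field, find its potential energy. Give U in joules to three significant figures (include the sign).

Dipole moment p = qd = (3.42×10⁻⁶ C)(0.0143 m) = 4.891×10⁻⁸ C·m.
U = −p·E = −pE cosθ.
U = −(4.891×10⁻⁸)(2.64×10⁵)·cos75° = -0.003342 J.

U ≈ -0.00334 J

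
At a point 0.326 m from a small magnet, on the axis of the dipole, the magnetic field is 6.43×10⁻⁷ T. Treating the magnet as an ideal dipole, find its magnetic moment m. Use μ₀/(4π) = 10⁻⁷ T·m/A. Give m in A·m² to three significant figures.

On axis B = (μ₀/4π)·2m/r³, so m = Br³·4π/(μ₀·2).
m = (6.43×10⁻⁷)·(0.326)³ / (2·10⁻⁷) = 0.1114 A·m².

m ≈ 0.111 A·m²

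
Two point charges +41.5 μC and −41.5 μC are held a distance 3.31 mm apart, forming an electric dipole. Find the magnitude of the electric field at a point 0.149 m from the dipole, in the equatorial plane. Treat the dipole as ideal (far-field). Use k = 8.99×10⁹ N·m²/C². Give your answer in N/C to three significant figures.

E ≈ 3.73×10⁵ N/C

Dipole moment p = qd = (4.15×10⁻⁵ C)(0.00331 m) = 1.374×10⁻⁷ C·m.
On the perpendicular bisector E = kp/r³ (half the axial value at the same distance).
E = (8.99×10⁹)(1.374×10⁻⁷) / (0.149)³ = 3.734×10⁵ N/C.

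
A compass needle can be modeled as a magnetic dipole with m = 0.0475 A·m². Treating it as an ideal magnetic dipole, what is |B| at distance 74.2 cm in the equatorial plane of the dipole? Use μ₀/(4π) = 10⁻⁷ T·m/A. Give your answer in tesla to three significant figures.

B ≈ 1.16×10⁻⁸ T

In the equatorial plane B = (μ₀/4π)·m/r³ (half the axial value).
B = (10⁻⁷)·(0.0475) / (0.742)³ = 1.163×10⁻⁸ T.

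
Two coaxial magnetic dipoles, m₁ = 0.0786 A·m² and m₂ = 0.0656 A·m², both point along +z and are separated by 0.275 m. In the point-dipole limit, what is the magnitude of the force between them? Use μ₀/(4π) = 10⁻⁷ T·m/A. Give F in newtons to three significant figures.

On-axis B of dipole 1: B = (μ₀/4π)·2m₁/r³. Force on dipole 2: F = m₂·dB/dr.
dB/dr = −(μ₀/4π)·6m₁/r⁴, so |F| = (μ₀/4π)·6m₁m₂/r⁴.
F = 6(10⁻⁷)(0.0786)(0.0656)/(0.275)⁴ = 5.409×10⁻⁷ N.

F ≈ 5.41×10⁻⁷ N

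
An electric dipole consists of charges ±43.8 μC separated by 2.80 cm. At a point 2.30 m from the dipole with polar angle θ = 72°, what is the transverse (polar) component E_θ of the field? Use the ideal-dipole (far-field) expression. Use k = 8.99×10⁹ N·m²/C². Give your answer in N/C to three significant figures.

Dipole moment p = qd = (4.38×10⁻⁵ C)(0.0280 m) = 1.226×10⁻⁶ C·m.
For a dipole, E_θ = (kp sinθ)/r³.
kp/r³ = (8.99×10⁹)(1.226×10⁻⁶)/(2.30)³ = 905.9 N/C.
E_θ = 905.9·sin72° = 861.5 N/C.

E_θ ≈ 862 N/C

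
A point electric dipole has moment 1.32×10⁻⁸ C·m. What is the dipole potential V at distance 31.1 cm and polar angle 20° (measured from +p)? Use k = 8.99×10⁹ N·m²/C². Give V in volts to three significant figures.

V ≈ 1150 V

The dipole potential is V = kp cosθ / r².
V = (8.99×10⁹)(1.32×10⁻⁸)·cos20° / (0.311)² = 1153 V.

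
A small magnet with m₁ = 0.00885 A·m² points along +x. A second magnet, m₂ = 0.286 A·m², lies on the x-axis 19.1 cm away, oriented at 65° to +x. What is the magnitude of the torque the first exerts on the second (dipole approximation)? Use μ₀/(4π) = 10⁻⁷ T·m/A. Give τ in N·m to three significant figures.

τ ≈ 6.58×10⁻⁸ N·m

Dipole B is on the axis of dipole A, so B₁ there is axial: B₁ = (μ₀/4π)·2m₁/r³ along +x.
B₁ = 2(10⁻⁷)(0.00885)/(0.191)³ = 2.540×10⁻⁷ T.
τ = m₂ B₁ sinθ.
τ = (0.286)(2.540×10⁻⁷)·sin65° = 6.584×10⁻⁸ N·m.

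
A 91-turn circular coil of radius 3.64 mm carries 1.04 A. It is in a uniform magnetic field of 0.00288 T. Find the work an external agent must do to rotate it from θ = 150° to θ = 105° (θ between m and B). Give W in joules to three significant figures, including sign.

m = NIA = NIπa² = 91·(1.04)·π·(0.00364)² = 0.003939 A·m².
W_ext = ΔU = −mB cosθ₂ + mB cosθ₁ = mB(cosθ₁ − cosθ₂).
W = (0.003939)(0.00288)·(cos150° − cos105°) = (1.134×10⁻⁵)·(-0.6072) = -6.888×10⁻⁶ J.

W ≈ -6.89×10⁻⁶ J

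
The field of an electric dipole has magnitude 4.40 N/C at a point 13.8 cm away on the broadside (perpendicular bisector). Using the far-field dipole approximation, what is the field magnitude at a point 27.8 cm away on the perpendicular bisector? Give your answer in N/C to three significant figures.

E ≈ 0.538 N/C

Dipole fields scale as 1/r³ in the far field; the geometry is the same at both points.
E₂ = E₁ · (r₁/r₂)³ = 4.40 · (13.8/27.8)³.
(r₁/r₂)³ = (0.4964)³ = 0.1223.
E₂ ≈ 0.5382 N/C.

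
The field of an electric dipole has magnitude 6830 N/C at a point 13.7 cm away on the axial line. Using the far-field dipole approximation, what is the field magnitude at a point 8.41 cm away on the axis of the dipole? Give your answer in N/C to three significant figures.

E ≈ 2.95×10⁴ N/C

Dipole fields scale as 1/r³ in the far field; the geometry is the same at both points.
E₂ = E₁ · (r₁/r₂)³ = 6830 · (13.7/8.41)³.
(r₁/r₂)³ = (1.629)³ = 4.323.
E₂ ≈ 2.953×10⁴ N/C.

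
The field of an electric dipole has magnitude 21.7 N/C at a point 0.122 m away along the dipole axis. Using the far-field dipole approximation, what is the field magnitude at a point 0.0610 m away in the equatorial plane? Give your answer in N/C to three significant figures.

E ≈ 86.8 N/C

Dipole fields scale as 1/r³ in the far field.
The axial field is twice the equatorial field at the same r, so the geometry factor is 1/2.
E₂ = E₁ · (1/2) · (r₁/r₂)³ = 21.7 · 0.5 · (0.122/0.0610)³.
(r₁/r₂)³ = (2)³ = 8.
E₂ ≈ 86.80 N/C.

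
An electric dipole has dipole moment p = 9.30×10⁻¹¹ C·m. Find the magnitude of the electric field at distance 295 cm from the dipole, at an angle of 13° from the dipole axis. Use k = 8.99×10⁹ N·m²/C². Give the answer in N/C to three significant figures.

E ≈ 0.0639 N/C

At angle θ the dipole field magnitude is E = (kp/r³)·√(1 + 3cos²θ).
kp/r³ = (8.99×10⁹)(9.30×10⁻¹¹) / (2.95)³ = 0.03257 N/C.
√(1 + 3cos²13°) = √(1 + 3·0.9494) = √3.8482 ≈ 1.9617.
E ≈ 0.03257 × 1.962 = 0.06389 N/C.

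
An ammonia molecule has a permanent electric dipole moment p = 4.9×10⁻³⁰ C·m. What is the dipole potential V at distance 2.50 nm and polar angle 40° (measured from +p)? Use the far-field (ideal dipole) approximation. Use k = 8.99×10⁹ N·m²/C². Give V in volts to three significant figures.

The dipole potential is V = kp cosθ / r².
V = (8.99×10⁹)(4.90×10⁻³⁰)·cos40° / (2.50×10⁻⁹)² = 0.005399 V.

V ≈ 0.00540 V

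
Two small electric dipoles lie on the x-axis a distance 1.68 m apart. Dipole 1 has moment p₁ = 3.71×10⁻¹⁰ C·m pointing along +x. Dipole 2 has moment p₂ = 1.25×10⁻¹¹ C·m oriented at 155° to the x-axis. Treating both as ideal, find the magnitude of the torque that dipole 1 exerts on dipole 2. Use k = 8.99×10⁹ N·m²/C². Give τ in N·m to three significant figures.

τ ≈ 7.43×10⁻¹² N·m

The second dipole sits on the axis of the first, so the field there is axial: E₁ = 2kp₁/r³ along +x.
E₁ = 2(8.99×10⁹)(3.71×10⁻¹⁰)/(1.68)³ = 1.407 N/C.
Torque on the second dipole: τ = p₂ E₁ sinθ.
τ = (1.25×10⁻¹¹)(1.407)·sin155° = 7.432×10⁻¹² N·m.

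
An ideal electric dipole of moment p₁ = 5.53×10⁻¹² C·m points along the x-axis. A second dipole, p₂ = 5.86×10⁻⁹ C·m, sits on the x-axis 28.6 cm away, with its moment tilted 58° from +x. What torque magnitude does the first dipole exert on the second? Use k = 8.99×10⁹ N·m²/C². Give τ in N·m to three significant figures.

τ ≈ 2.11×10⁻⁸ N·m

The second dipole sits on the axis of the first, so the field there is axial: E₁ = 2kp₁/r³ along +x.
E₁ = 2(8.99×10⁹)(5.53×10⁻¹²)/(0.286)³ = 4.250 N/C.
Torque on the second dipole: τ = p₂ E₁ sinθ.
τ = (5.86×10⁻⁹)(4.250)·sin58° = 2.112×10⁻⁸ N·m.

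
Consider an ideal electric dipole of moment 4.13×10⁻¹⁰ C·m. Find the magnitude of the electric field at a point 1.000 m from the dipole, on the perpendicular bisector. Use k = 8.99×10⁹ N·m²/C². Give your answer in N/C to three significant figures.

On the perpendicular bisector E = kp/r³ (half the axial value at the same distance).
E = (8.99×10⁹)(4.13×10⁻¹⁰) / (1.00)³ = 3.713 N/C.

E ≈ 3.71 N/C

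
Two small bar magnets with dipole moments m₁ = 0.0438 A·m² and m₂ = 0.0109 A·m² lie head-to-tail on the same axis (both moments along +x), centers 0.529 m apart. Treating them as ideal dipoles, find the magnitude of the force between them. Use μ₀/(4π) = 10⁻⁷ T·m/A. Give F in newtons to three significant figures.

F ≈ 3.66×10⁻⁹ N

On-axis B of dipole 1: B = (μ₀/4π)·2m₁/r³. Force on dipole 2: F = m₂·dB/dr.
dB/dr = −(μ₀/4π)·6m₁/r⁴, so |F| = (μ₀/4π)·6m₁m₂/r⁴.
F = 6(10⁻⁷)(0.0438)(0.0109)/(0.529)⁴ = 3.658×10⁻⁹ N.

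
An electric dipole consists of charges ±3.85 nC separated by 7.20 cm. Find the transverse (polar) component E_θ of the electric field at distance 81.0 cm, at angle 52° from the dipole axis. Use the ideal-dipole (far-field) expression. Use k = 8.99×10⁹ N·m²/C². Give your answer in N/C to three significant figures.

E_θ ≈ 3.70 N/C

Dipole moment p = qd = (3.85×10⁻⁹ C)(0.0720 m) = 2.772×10⁻¹⁰ C·m.
For a dipole, E_θ = (kp sinθ)/r³.
kp/r³ = (8.99×10⁹)(2.772×10⁻¹⁰)/(0.810)³ = 4.689 N/C.
E_θ = 4.689·sin52° = 3.695 N/C.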